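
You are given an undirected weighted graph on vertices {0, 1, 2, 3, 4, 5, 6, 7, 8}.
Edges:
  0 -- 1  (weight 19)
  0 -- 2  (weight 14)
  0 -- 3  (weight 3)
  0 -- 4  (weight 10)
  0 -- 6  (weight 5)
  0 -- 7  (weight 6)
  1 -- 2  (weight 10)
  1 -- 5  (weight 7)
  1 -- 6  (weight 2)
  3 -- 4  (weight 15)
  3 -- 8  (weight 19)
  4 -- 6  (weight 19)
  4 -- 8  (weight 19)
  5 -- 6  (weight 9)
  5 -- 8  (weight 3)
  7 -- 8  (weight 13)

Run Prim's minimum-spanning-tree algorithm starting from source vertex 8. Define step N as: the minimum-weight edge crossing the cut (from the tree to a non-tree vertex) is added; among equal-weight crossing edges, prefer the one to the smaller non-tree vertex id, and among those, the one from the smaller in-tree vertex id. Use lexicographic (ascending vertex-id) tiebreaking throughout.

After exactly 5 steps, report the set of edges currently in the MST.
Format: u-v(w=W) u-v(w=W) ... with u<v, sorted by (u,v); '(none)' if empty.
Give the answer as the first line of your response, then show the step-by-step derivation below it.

0-3(w=3) 0-6(w=5) 1-5(w=7) 1-6(w=2) 5-8(w=3)

step 1: add edge 5-8 (w=3); MST = {5-8(w=3)}
step 2: add edge 1-5 (w=7); MST = {1-5(w=7) 5-8(w=3)}
step 3: add edge 1-6 (w=2); MST = {1-5(w=7) 1-6(w=2) 5-8(w=3)}
step 4: add edge 0-6 (w=5); MST = {0-6(w=5) 1-5(w=7) 1-6(w=2) 5-8(w=3)}
step 5: add edge 0-3 (w=3); MST = {0-3(w=3) 0-6(w=5) 1-5(w=7) 1-6(w=2) 5-8(w=3)}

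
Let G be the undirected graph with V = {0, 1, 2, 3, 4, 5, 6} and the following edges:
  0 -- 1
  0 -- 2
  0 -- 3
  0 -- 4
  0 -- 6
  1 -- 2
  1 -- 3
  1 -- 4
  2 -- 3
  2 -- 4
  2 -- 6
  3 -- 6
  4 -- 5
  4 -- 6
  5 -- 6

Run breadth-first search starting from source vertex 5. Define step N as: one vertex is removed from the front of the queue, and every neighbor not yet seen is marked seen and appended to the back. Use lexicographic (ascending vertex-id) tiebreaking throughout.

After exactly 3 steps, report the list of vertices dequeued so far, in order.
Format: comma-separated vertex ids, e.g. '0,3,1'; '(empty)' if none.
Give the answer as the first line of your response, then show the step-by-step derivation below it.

5,4,6

step 1: dequeue 5; queue=[4,6]; order=5
step 2: dequeue 4; queue=[6,0,1,2]; order=5,4
step 3: dequeue 6; queue=[0,1,2,3]; order=5,4,6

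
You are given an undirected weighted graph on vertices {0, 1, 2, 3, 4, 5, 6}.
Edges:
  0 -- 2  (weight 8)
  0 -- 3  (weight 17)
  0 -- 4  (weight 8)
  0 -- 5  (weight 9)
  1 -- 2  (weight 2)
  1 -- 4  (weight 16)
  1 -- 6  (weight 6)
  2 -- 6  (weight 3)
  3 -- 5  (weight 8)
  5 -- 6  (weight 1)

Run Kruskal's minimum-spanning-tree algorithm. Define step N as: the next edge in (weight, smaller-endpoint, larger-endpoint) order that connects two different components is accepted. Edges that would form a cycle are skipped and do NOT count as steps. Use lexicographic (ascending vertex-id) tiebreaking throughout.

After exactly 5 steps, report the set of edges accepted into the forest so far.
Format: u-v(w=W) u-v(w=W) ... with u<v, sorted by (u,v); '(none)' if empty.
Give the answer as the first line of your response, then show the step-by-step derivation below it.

0-2(w=8) 0-4(w=8) 1-2(w=2) 2-6(w=3) 5-6(w=1)

step 1: add edge 5-6 (w=1); MST = {5-6(w=1)}
step 2: add edge 1-2 (w=2); MST = {1-2(w=2) 5-6(w=1)}
step 3: add edge 2-6 (w=3); MST = {1-2(w=2) 2-6(w=3) 5-6(w=1)}
step 4: add edge 0-2 (w=8); MST = {0-2(w=8) 1-2(w=2) 2-6(w=3) 5-6(w=1)}
step 5: add edge 0-4 (w=8); MST = {0-2(w=8) 0-4(w=8) 1-2(w=2) 2-6(w=3) 5-6(w=1)}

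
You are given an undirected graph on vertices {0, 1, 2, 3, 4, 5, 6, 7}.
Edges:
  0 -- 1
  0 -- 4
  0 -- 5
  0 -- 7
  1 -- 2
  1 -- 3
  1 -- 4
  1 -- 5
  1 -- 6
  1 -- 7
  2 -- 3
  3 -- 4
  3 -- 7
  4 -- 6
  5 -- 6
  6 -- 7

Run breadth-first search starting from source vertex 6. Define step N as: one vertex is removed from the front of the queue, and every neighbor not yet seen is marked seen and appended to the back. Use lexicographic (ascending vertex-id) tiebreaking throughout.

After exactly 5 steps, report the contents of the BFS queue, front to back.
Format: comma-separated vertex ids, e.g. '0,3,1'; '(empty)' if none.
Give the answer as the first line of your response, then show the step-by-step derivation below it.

0,2,3

step 1: dequeue 6; queue=[1,4,5,7]; order=6
step 2: dequeue 1; queue=[4,5,7,0,2,3]; order=6,1
step 3: dequeue 4; queue=[5,7,0,2,3]; order=6,1,4
step 4: dequeue 5; queue=[7,0,2,3]; order=6,1,4,5
step 5: dequeue 7; queue=[0,2,3]; order=6,1,4,5,7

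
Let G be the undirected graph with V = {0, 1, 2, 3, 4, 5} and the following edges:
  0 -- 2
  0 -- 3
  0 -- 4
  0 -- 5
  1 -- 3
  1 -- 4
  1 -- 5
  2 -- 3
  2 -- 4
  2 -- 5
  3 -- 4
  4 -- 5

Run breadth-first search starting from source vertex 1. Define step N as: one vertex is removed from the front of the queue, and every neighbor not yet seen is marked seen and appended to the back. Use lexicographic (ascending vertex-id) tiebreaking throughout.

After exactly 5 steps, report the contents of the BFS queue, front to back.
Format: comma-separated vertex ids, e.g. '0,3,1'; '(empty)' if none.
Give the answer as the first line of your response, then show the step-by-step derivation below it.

2

step 1: dequeue 1; queue=[3,4,5]; order=1
step 2: dequeue 3; queue=[4,5,0,2]; order=1,3
step 3: dequeue 4; queue=[5,0,2]; order=1,3,4
step 4: dequeue 5; queue=[0,2]; order=1,3,4,5
step 5: dequeue 0; queue=[2]; order=1,3,4,5,0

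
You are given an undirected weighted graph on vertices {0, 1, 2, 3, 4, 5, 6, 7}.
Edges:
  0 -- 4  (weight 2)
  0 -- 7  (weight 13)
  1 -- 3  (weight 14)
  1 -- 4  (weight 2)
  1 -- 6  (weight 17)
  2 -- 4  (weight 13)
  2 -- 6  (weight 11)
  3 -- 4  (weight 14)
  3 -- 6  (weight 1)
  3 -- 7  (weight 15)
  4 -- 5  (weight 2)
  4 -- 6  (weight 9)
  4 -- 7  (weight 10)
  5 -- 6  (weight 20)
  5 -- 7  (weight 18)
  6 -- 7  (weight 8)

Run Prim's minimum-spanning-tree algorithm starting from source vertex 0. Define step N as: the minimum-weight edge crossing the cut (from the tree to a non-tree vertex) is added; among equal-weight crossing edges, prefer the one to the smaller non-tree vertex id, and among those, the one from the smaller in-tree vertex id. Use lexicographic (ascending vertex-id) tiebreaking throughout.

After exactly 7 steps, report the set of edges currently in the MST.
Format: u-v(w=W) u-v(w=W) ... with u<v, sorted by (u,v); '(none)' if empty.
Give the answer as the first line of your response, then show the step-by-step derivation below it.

0-4(w=2) 1-4(w=2) 2-6(w=11) 3-6(w=1) 4-5(w=2) 4-6(w=9) 6-7(w=8)

step 1: add edge 0-4 (w=2); MST = {0-4(w=2)}
step 2: add edge 1-4 (w=2); MST = {0-4(w=2) 1-4(w=2)}
step 3: add edge 4-5 (w=2); MST = {0-4(w=2) 1-4(w=2) 4-5(w=2)}
step 4: add edge 4-6 (w=9); MST = {0-4(w=2) 1-4(w=2) 4-5(w=2) 4-6(w=9)}
step 5: add edge 3-6 (w=1); MST = {0-4(w=2) 1-4(w=2) 3-6(w=1) 4-5(w=2) 4-6(w=9)}
step 6: add edge 6-7 (w=8); MST = {0-4(w=2) 1-4(w=2) 3-6(w=1) 4-5(w=2) 4-6(w=9) 6-7(w=8)}
step 7: add edge 2-6 (w=11); MST = {0-4(w=2) 1-4(w=2) 2-6(w=11) 3-6(w=1) 4-5(w=2) 4-6(w=9) 6-7(w=8)}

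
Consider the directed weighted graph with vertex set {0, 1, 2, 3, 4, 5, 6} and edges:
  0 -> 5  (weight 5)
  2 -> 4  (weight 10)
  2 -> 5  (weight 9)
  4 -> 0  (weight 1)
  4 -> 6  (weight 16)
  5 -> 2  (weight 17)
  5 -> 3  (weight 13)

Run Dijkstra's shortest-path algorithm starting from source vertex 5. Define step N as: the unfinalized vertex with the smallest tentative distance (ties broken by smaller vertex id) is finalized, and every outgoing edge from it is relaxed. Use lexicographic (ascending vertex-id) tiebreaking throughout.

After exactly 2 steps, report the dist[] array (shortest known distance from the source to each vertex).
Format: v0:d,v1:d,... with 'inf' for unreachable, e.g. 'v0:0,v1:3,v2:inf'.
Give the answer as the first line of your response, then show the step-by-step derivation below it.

v0:inf,v1:inf,v2:17,v3:13,v4:inf,v5:0,v6:inf

step 1: dist = v0:inf,v1:inf,v2:17,v3:13,v4:inf,v5:0,v6:inf
step 2: dist = v0:inf,v1:inf,v2:17,v3:13,v4:inf,v5:0,v6:inf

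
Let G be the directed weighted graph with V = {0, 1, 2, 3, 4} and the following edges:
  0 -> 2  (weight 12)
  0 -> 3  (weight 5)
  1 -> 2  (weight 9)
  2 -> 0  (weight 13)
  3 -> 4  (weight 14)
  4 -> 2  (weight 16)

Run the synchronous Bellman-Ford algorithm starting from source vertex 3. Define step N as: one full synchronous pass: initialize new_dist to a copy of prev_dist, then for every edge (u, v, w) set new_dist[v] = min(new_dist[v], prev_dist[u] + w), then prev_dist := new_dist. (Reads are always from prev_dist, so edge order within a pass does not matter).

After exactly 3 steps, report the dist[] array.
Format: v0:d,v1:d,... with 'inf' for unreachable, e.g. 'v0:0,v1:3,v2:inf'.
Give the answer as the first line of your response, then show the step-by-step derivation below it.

v0:43,v1:inf,v2:30,v3:0,v4:14

step 1: dist = v0:inf,v1:inf,v2:inf,v3:0,v4:14
step 2: dist = v0:inf,v1:inf,v2:30,v3:0,v4:14
step 3: dist = v0:43,v1:inf,v2:30,v3:0,v4:14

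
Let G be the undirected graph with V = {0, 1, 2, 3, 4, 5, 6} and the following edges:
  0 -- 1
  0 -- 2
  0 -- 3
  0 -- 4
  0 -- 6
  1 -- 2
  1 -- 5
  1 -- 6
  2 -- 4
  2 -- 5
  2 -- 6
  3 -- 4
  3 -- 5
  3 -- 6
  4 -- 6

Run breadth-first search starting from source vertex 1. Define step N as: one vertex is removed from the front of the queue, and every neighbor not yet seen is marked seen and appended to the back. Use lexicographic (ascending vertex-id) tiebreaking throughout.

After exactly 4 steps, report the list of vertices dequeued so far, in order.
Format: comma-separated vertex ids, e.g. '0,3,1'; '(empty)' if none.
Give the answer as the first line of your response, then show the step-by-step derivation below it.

1,0,2,5

step 1: dequeue 1; queue=[0,2,5,6]; order=1
step 2: dequeue 0; queue=[2,5,6,3,4]; order=1,0
step 3: dequeue 2; queue=[5,6,3,4]; order=1,0,2
step 4: dequeue 5; queue=[6,3,4]; order=1,0,2,5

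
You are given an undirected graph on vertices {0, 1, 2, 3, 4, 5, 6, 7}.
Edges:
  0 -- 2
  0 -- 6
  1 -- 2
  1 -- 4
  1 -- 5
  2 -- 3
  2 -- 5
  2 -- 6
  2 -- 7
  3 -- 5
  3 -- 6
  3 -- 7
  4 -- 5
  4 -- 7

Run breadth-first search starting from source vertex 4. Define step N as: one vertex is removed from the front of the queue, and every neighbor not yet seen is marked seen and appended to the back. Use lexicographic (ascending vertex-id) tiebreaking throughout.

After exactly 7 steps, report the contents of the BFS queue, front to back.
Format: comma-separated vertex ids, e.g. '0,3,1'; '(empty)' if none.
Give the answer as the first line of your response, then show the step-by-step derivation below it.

6

step 1: dequeue 4; queue=[1,5,7]; order=4
step 2: dequeue 1; queue=[5,7,2]; order=4,1
step 3: dequeue 5; queue=[7,2,3]; order=4,1,5
step 4: dequeue 7; queue=[2,3]; order=4,1,5,7
step 5: dequeue 2; queue=[3,0,6]; order=4,1,5,7,2
step 6: dequeue 3; queue=[0,6]; order=4,1,5,7,2,3
step 7: dequeue 0; queue=[6]; order=4,1,5,7,2,3,0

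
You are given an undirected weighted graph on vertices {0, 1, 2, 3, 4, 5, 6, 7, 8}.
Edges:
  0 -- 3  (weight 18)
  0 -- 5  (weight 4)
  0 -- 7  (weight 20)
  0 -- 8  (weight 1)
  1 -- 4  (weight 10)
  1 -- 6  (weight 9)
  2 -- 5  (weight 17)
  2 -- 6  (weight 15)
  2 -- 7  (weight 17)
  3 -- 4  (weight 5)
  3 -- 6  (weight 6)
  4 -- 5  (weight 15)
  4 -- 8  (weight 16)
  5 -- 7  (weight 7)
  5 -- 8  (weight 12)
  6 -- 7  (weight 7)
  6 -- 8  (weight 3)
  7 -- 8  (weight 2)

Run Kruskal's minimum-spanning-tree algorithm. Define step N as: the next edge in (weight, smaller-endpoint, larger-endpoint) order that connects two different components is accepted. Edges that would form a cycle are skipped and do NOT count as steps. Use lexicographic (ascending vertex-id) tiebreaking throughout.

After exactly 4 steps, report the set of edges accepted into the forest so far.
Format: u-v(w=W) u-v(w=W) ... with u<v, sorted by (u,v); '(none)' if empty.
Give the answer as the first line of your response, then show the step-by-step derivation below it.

0-5(w=4) 0-8(w=1) 6-8(w=3) 7-8(w=2)

step 1: add edge 0-8 (w=1); MST = {0-8(w=1)}
step 2: add edge 7-8 (w=2); MST = {0-8(w=1) 7-8(w=2)}
step 3: add edge 6-8 (w=3); MST = {0-8(w=1) 6-8(w=3) 7-8(w=2)}
step 4: add edge 0-5 (w=4); MST = {0-5(w=4) 0-8(w=1) 6-8(w=3) 7-8(w=2)}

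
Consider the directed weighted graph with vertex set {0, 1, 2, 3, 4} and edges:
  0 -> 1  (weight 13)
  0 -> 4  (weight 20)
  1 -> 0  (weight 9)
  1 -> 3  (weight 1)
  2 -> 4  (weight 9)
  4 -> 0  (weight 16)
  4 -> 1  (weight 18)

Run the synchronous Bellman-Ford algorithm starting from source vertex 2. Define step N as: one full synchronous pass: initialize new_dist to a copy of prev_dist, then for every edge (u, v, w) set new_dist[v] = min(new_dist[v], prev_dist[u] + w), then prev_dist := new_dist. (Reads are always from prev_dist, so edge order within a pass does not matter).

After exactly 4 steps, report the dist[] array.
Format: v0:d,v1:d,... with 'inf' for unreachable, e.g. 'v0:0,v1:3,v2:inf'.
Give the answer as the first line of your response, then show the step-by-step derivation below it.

v0:25,v1:27,v2:0,v3:28,v4:9

step 1: dist = v0:inf,v1:inf,v2:0,v3:inf,v4:9
step 2: dist = v0:25,v1:27,v2:0,v3:inf,v4:9
step 3: dist = v0:25,v1:27,v2:0,v3:28,v4:9
step 4: dist = v0:25,v1:27,v2:0,v3:28,v4:9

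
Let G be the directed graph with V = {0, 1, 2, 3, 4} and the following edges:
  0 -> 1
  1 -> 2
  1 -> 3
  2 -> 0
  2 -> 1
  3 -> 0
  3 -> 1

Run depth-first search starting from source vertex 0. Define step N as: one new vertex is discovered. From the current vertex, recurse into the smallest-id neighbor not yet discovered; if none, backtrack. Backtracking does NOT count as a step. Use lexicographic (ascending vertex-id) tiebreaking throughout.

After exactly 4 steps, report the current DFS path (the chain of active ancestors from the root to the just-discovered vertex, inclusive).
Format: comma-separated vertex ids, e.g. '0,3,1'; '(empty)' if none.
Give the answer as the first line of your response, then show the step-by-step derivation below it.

0,1,3

step 1: discover 0; path=0; order=0
step 2: discover 1; path=0>1; order=0,1
step 3: discover 2; path=0>1>2; order=0,1,2
step 4: discover 3; path=0>1>3; order=0,1,2,3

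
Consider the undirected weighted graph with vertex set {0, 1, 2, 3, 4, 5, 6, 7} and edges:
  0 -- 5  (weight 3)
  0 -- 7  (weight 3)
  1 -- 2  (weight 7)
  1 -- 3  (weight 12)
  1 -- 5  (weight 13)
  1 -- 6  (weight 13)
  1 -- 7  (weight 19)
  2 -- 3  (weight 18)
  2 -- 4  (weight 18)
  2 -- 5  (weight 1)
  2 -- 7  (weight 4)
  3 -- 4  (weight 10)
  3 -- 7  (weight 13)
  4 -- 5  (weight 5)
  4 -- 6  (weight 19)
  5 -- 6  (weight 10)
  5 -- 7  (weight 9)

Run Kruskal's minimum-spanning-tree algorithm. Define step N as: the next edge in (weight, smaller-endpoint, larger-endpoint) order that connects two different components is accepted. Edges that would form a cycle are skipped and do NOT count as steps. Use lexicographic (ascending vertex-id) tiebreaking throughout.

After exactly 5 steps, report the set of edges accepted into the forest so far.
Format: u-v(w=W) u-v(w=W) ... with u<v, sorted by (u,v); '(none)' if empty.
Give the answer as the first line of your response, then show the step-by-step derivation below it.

0-5(w=3) 0-7(w=3) 1-2(w=7) 2-5(w=1) 4-5(w=5)

step 1: add edge 2-5 (w=1); MST = {2-5(w=1)}
step 2: add edge 0-5 (w=3); MST = {0-5(w=3) 2-5(w=1)}
step 3: add edge 0-7 (w=3); MST = {0-5(w=3) 0-7(w=3) 2-5(w=1)}
step 4: add edge 4-5 (w=5); MST = {0-5(w=3) 0-7(w=3) 2-5(w=1) 4-5(w=5)}
step 5: add edge 1-2 (w=7); MST = {0-5(w=3) 0-7(w=3) 1-2(w=7) 2-5(w=1) 4-5(w=5)}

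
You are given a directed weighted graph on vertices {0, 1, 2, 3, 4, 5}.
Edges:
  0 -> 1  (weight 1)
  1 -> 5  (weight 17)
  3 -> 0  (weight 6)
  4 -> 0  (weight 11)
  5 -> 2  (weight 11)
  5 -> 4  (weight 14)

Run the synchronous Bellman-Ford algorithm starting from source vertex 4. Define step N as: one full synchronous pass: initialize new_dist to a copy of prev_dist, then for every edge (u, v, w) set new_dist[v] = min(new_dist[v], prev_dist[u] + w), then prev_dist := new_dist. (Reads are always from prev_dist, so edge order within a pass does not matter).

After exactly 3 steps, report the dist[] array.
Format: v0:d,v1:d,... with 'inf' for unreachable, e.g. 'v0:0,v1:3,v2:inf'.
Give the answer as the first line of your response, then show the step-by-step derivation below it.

v0:11,v1:12,v2:inf,v3:inf,v4:0,v5:29

step 1: dist = v0:11,v1:inf,v2:inf,v3:inf,v4:0,v5:inf
step 2: dist = v0:11,v1:12,v2:inf,v3:inf,v4:0,v5:inf
step 3: dist = v0:11,v1:12,v2:inf,v3:inf,v4:0,v5:29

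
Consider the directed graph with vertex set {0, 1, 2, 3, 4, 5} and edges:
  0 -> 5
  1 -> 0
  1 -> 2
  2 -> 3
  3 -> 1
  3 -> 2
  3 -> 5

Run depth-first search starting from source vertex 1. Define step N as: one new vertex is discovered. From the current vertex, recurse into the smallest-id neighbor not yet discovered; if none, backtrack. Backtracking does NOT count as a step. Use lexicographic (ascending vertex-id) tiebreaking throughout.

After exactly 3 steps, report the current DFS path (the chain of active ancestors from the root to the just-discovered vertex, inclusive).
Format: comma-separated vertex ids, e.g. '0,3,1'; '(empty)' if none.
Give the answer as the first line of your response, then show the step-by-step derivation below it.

1,0,5

step 1: discover 1; path=1; order=1
step 2: discover 0; path=1>0; order=1,0
step 3: discover 5; path=1>0>5; order=1,0,5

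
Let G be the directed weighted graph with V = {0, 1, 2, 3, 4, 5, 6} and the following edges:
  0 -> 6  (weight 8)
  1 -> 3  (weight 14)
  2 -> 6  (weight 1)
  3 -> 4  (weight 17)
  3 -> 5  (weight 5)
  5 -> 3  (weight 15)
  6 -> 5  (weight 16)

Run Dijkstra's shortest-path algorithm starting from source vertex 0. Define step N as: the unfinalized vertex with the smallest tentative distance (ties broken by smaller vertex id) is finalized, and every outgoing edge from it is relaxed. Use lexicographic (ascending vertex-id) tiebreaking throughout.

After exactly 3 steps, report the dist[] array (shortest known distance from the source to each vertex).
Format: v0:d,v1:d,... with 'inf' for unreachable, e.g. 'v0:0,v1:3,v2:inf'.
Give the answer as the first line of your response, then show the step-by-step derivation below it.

v0:0,v1:inf,v2:inf,v3:39,v4:inf,v5:24,v6:8

step 1: dist = v0:0,v1:inf,v2:inf,v3:inf,v4:inf,v5:inf,v6:8
step 2: dist = v0:0,v1:inf,v2:inf,v3:inf,v4:inf,v5:24,v6:8
step 3: dist = v0:0,v1:inf,v2:inf,v3:39,v4:inf,v5:24,v6:8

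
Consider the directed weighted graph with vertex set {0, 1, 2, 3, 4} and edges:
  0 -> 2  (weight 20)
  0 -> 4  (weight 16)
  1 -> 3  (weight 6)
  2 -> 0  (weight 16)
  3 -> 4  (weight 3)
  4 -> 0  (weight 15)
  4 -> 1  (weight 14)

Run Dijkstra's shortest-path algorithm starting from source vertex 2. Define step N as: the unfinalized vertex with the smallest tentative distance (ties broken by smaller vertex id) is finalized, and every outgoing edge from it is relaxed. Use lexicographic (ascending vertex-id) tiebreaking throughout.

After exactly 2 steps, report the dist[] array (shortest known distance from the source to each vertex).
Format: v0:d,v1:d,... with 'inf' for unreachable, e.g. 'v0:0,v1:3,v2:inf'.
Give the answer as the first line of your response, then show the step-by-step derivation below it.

v0:16,v1:inf,v2:0,v3:inf,v4:32

step 1: dist = v0:16,v1:inf,v2:0,v3:inf,v4:inf
step 2: dist = v0:16,v1:inf,v2:0,v3:inf,v4:32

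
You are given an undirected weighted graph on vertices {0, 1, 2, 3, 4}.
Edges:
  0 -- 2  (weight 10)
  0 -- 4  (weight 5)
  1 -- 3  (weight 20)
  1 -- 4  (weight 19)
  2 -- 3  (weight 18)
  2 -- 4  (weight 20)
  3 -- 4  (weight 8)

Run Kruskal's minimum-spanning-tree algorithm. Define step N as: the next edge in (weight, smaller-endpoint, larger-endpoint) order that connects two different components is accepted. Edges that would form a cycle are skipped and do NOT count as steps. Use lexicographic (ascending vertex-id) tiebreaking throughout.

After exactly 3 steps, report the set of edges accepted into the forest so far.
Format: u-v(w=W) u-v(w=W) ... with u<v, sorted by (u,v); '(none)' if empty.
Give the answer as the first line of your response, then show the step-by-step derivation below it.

0-2(w=10) 0-4(w=5) 3-4(w=8)

step 1: add edge 0-4 (w=5); MST = {0-4(w=5)}
step 2: add edge 3-4 (w=8); MST = {0-4(w=5) 3-4(w=8)}
step 3: add edge 0-2 (w=10); MST = {0-2(w=10) 0-4(w=5) 3-4(w=8)}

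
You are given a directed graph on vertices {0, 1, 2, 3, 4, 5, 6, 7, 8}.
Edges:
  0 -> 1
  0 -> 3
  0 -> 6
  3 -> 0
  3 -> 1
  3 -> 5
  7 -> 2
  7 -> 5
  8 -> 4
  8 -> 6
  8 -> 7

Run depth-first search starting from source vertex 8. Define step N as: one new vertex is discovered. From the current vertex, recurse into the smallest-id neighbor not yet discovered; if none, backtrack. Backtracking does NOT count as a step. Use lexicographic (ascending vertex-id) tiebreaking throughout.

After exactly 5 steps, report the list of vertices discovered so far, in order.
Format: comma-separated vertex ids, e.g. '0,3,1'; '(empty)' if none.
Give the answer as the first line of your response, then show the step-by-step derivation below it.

8,4,6,7,2

step 1: discover 8; path=8; order=8
step 2: discover 4; path=8>4; order=8,4
step 3: discover 6; path=8>6; order=8,4,6
step 4: discover 7; path=8>7; order=8,4,6,7
step 5: discover 2; path=8>7>2; order=8,4,6,7,2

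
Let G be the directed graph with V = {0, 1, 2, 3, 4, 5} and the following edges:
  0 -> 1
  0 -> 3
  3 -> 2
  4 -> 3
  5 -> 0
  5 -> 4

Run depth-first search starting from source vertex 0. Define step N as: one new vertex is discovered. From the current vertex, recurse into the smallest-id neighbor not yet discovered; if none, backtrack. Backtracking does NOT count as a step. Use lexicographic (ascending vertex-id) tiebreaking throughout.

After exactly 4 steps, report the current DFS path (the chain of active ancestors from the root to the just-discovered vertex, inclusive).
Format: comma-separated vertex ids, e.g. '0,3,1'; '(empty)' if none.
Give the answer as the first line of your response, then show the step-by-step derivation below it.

0,3,2

step 1: discover 0; path=0; order=0
step 2: discover 1; path=0>1; order=0,1
step 3: discover 3; path=0>3; order=0,1,3
step 4: discover 2; path=0>3>2; order=0,1,3,2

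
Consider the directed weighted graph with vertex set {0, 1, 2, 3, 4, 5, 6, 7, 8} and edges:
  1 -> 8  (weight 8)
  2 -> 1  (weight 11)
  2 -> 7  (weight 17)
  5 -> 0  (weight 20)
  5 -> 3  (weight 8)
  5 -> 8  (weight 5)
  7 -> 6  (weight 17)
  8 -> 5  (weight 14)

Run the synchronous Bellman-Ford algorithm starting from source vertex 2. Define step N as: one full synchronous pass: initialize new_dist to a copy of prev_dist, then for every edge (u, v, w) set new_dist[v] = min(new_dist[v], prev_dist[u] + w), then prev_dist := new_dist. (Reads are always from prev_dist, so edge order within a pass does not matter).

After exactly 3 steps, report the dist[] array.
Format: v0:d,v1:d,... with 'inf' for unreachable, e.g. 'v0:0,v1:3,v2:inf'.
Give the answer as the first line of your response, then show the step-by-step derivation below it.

v0:inf,v1:11,v2:0,v3:inf,v4:inf,v5:33,v6:34,v7:17,v8:19

step 1: dist = v0:inf,v1:11,v2:0,v3:inf,v4:inf,v5:inf,v6:inf,v7:17,v8:inf
step 2: dist = v0:inf,v1:11,v2:0,v3:inf,v4:inf,v5:inf,v6:34,v7:17,v8:19
step 3: dist = v0:inf,v1:11,v2:0,v3:inf,v4:inf,v5:33,v6:34,v7:17,v8:19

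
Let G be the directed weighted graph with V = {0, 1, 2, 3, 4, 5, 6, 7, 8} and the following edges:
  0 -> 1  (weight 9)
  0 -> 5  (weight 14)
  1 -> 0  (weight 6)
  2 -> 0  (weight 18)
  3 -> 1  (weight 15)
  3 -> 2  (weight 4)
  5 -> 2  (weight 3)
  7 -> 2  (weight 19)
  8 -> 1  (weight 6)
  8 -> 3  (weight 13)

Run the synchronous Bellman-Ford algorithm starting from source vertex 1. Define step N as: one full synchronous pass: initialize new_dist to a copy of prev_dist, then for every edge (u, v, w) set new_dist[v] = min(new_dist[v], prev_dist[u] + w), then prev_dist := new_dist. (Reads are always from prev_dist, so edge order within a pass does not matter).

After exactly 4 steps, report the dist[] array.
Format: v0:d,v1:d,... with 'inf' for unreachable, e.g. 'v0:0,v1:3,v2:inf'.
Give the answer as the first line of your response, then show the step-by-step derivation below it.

v0:6,v1:0,v2:23,v3:inf,v4:inf,v5:20,v6:inf,v7:inf,v8:inf

step 1: dist = v0:6,v1:0,v2:inf,v3:inf,v4:inf,v5:inf,v6:inf,v7:inf,v8:inf
step 2: dist = v0:6,v1:0,v2:inf,v3:inf,v4:inf,v5:20,v6:inf,v7:inf,v8:inf
step 3: dist = v0:6,v1:0,v2:23,v3:inf,v4:inf,v5:20,v6:inf,v7:inf,v8:inf
step 4: dist = v0:6,v1:0,v2:23,v3:inf,v4:inf,v5:20,v6:inf,v7:inf,v8:inf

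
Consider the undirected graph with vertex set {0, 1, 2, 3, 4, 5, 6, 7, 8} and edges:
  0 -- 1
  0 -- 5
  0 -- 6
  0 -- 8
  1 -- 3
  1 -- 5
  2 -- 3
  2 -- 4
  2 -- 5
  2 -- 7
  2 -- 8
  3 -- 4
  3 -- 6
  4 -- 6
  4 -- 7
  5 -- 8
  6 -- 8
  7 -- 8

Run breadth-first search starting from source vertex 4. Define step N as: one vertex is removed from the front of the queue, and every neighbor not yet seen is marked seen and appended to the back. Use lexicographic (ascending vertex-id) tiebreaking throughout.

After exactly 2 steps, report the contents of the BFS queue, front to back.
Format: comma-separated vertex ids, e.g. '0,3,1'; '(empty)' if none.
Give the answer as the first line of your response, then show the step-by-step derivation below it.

3,6,7,5,8

step 1: dequeue 4; queue=[2,3,6,7]; order=4
step 2: dequeue 2; queue=[3,6,7,5,8]; order=4,2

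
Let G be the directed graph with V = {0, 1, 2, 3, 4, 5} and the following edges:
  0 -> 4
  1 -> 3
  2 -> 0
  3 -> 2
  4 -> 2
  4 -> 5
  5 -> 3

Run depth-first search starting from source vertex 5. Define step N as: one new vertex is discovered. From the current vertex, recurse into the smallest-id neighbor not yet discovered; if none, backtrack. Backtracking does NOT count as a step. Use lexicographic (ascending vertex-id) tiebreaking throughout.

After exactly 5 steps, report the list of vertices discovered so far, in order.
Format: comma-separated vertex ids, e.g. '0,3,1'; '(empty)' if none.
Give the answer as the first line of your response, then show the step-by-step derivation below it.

5,3,2,0,4

step 1: discover 5; path=5; order=5
step 2: discover 3; path=5>3; order=5,3
step 3: discover 2; path=5>3>2; order=5,3,2
step 4: discover 0; path=5>3>2>0; order=5,3,2,0
step 5: discover 4; path=5>3>2>0>4; order=5,3,2,0,4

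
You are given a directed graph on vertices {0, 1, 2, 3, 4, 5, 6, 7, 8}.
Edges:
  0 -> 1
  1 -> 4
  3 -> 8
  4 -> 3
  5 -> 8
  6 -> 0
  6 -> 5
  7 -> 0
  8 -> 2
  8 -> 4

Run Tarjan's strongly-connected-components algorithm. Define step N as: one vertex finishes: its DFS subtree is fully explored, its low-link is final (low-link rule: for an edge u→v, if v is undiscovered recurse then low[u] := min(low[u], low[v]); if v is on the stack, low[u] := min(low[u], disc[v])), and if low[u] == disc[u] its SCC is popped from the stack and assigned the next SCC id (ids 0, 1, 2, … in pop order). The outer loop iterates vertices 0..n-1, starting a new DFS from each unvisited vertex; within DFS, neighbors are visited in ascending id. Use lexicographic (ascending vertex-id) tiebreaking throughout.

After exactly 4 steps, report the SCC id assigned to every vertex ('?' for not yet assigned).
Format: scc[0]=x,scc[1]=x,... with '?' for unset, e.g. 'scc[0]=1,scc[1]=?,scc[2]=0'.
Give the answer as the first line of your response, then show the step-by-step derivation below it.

scc[0]=?,scc[1]=?,scc[2]=0,scc[3]=1,scc[4]=1,scc[5]=?,scc[6]=?,scc[7]=?,scc[8]=1

step 1: low=(low[0]=0,low[1]=1,low[2]=5,low[3]=3,low[4]=2,low[5]=?,low[6]=?,low[7]=?,low[8]=4); scc=(scc[0]=?,scc[1]=?,scc[2]=0,scc[3]=?,scc[4]=?,scc[5]=?,scc[6]=?,scc[7]=?,scc[8]=?)
step 2: low=(low[0]=0,low[1]=1,low[2]=5,low[3]=3,low[4]=2,low[5]=?,low[6]=?,low[7]=?,low[8]=2); scc=(scc[0]=?,scc[1]=?,scc[2]=0,scc[3]=?,scc[4]=?,scc[5]=?,scc[6]=?,scc[7]=?,scc[8]=?)
step 3: low=(low[0]=0,low[1]=1,low[2]=5,low[3]=2,low[4]=2,low[5]=?,low[6]=?,low[7]=?,low[8]=2); scc=(scc[0]=?,scc[1]=?,scc[2]=0,scc[3]=?,scc[4]=?,scc[5]=?,scc[6]=?,scc[7]=?,scc[8]=?)
step 4: low=(low[0]=0,low[1]=1,low[2]=5,low[3]=2,low[4]=2,low[5]=?,low[6]=?,low[7]=?,low[8]=2); scc=(scc[0]=?,scc[1]=?,scc[2]=0,scc[3]=1,scc[4]=1,scc[5]=?,scc[6]=?,scc[7]=?,scc[8]=1)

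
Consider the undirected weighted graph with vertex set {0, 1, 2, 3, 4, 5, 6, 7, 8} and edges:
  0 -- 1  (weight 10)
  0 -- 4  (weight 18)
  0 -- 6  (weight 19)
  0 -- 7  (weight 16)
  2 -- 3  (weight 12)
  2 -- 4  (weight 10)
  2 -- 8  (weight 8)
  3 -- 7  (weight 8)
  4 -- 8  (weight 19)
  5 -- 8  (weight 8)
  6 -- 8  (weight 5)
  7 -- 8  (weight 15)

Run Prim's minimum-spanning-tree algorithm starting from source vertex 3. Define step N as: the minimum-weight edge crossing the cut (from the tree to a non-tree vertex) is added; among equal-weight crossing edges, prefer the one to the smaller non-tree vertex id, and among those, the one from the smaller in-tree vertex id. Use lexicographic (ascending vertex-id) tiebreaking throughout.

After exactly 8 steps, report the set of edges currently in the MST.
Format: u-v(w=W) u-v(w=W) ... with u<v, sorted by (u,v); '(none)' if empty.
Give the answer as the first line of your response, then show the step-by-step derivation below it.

0-1(w=10) 0-7(w=16) 2-3(w=12) 2-4(w=10) 2-8(w=8) 3-7(w=8) 5-8(w=8) 6-8(w=5)

step 1: add edge 3-7 (w=8); MST = {3-7(w=8)}
step 2: add edge 2-3 (w=12); MST = {2-3(w=12) 3-7(w=8)}
step 3: add edge 2-8 (w=8); MST = {2-3(w=12) 2-8(w=8) 3-7(w=8)}
step 4: add edge 6-8 (w=5); MST = {2-3(w=12) 2-8(w=8) 3-7(w=8) 6-8(w=5)}
step 5: add edge 5-8 (w=8); MST = {2-3(w=12) 2-8(w=8) 3-7(w=8) 5-8(w=8) 6-8(w=5)}
step 6: add edge 2-4 (w=10); MST = {2-3(w=12) 2-4(w=10) 2-8(w=8) 3-7(w=8) 5-8(w=8) 6-8(w=5)}
step 7: add edge 0-7 (w=16); MST = {0-7(w=16) 2-3(w=12) 2-4(w=10) 2-8(w=8) 3-7(w=8) 5-8(w=8) 6-8(w=5)}
step 8: add edge 0-1 (w=10); MST = {0-1(w=10) 0-7(w=16) 2-3(w=12) 2-4(w=10) 2-8(w=8) 3-7(w=8) 5-8(w=8) 6-8(w=5)}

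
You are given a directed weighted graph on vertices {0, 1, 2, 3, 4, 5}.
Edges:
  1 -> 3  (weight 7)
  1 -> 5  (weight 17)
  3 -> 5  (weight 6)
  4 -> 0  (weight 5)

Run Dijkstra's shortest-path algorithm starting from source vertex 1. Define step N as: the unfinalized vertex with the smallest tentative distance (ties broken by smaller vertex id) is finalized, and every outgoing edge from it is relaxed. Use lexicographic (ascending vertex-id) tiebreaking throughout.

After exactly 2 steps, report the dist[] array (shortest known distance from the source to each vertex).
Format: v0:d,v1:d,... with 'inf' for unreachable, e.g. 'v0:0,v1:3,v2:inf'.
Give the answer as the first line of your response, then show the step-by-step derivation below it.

v0:inf,v1:0,v2:inf,v3:7,v4:inf,v5:13

step 1: dist = v0:inf,v1:0,v2:inf,v3:7,v4:inf,v5:17
step 2: dist = v0:inf,v1:0,v2:inf,v3:7,v4:inf,v5:13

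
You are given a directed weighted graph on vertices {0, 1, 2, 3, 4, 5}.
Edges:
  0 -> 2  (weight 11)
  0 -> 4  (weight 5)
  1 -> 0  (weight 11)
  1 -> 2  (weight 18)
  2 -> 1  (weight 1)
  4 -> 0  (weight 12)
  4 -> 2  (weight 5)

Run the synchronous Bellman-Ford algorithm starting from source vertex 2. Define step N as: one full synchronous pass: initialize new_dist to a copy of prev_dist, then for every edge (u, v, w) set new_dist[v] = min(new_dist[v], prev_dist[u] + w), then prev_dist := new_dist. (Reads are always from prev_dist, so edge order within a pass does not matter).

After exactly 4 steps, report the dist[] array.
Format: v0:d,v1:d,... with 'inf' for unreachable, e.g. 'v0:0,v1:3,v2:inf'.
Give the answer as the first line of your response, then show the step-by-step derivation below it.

v0:12,v1:1,v2:0,v3:inf,v4:17,v5:inf

step 1: dist = v0:inf,v1:1,v2:0,v3:inf,v4:inf,v5:inf
step 2: dist = v0:12,v1:1,v2:0,v3:inf,v4:inf,v5:inf
step 3: dist = v0:12,v1:1,v2:0,v3:inf,v4:17,v5:inf
step 4: dist = v0:12,v1:1,v2:0,v3:inf,v4:17,v5:inf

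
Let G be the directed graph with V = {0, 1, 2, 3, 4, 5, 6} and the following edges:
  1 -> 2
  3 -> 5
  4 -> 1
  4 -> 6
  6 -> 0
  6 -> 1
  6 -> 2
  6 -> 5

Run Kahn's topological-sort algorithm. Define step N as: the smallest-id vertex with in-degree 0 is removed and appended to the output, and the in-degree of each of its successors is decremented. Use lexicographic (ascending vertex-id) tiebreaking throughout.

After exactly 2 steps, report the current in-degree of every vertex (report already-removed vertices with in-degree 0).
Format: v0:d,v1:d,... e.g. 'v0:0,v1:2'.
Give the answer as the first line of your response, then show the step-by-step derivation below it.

v0:1,v1:1,v2:2,v3:0,v4:0,v5:1,v6:0

step 1: output 3; order=[3]; indeg=(1,2,2,0,0,1,1)
step 2: output 4; order=[3,4]; indeg=(1,1,2,0,0,1,0)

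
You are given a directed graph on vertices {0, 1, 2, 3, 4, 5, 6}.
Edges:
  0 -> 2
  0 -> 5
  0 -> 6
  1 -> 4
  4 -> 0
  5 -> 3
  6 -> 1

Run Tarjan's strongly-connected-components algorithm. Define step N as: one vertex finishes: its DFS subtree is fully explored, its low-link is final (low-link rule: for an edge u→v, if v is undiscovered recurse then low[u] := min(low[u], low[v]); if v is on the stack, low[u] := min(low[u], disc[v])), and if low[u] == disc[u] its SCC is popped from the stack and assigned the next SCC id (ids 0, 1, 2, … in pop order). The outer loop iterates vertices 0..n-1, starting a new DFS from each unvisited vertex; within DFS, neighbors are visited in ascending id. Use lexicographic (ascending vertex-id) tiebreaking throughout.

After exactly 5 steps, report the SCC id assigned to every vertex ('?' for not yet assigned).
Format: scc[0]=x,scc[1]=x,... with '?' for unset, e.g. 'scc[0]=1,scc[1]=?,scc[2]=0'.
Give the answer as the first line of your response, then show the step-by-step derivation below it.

scc[0]=?,scc[1]=?,scc[2]=0,scc[3]=1,scc[4]=?,scc[5]=2,scc[6]=?

step 1: low=(low[0]=0,low[1]=?,low[2]=1,low[3]=?,low[4]=?,low[5]=?,low[6]=?); scc=(scc[0]=?,scc[1]=?,scc[2]=0,scc[3]=?,scc[4]=?,scc[5]=?,scc[6]=?)
step 2: low=(low[0]=0,low[1]=?,low[2]=1,low[3]=3,low[4]=?,low[5]=2,low[6]=?); scc=(scc[0]=?,scc[1]=?,scc[2]=0,scc[3]=1,scc[4]=?,scc[5]=?,scc[6]=?)
step 3: low=(low[0]=0,low[1]=?,low[2]=1,low[3]=3,low[4]=?,low[5]=2,low[6]=?); scc=(scc[0]=?,scc[1]=?,scc[2]=0,scc[3]=1,scc[4]=?,scc[5]=2,scc[6]=?)
step 4: low=(low[0]=0,low[1]=5,low[2]=1,low[3]=3,low[4]=0,low[5]=2,low[6]=4); scc=(scc[0]=?,scc[1]=?,scc[2]=0,scc[3]=1,scc[4]=?,scc[5]=2,scc[6]=?)
step 5: low=(low[0]=0,low[1]=0,low[2]=1,low[3]=3,low[4]=0,low[5]=2,low[6]=4); scc=(scc[0]=?,scc[1]=?,scc[2]=0,scc[3]=1,scc[4]=?,scc[5]=2,scc[6]=?)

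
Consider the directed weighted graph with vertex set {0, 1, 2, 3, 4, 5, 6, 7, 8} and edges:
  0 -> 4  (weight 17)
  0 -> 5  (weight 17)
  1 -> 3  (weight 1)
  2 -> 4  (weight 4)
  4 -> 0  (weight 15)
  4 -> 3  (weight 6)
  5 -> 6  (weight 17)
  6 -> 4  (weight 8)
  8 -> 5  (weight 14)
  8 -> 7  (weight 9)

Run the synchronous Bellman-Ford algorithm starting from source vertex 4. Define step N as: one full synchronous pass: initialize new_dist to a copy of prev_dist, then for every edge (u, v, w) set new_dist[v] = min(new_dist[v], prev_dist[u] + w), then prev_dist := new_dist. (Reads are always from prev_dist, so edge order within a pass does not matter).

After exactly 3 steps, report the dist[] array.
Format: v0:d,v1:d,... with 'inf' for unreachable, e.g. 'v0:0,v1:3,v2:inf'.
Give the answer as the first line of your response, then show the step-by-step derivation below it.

v0:15,v1:inf,v2:inf,v3:6,v4:0,v5:32,v6:49,v7:inf,v8:inf

step 1: dist = v0:15,v1:inf,v2:inf,v3:6,v4:0,v5:inf,v6:inf,v7:inf,v8:inf
step 2: dist = v0:15,v1:inf,v2:inf,v3:6,v4:0,v5:32,v6:inf,v7:inf,v8:inf
step 3: dist = v0:15,v1:inf,v2:inf,v3:6,v4:0,v5:32,v6:49,v7:inf,v8:inf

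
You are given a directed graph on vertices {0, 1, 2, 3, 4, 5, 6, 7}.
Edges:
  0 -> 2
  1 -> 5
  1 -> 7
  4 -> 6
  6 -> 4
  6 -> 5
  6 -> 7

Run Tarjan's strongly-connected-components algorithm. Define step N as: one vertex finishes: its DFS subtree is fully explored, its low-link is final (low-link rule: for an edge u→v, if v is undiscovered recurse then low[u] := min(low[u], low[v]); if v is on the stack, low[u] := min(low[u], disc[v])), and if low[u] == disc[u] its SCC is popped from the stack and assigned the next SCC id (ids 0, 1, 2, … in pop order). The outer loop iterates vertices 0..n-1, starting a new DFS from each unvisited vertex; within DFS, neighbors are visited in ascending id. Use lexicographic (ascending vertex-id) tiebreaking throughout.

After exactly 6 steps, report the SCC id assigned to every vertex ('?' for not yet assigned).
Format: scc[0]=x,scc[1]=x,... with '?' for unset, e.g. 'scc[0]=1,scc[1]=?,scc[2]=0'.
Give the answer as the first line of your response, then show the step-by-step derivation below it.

scc[0]=1,scc[1]=4,scc[2]=0,scc[3]=5,scc[4]=?,scc[5]=2,scc[6]=?,scc[7]=3

step 1: low=(low[0]=0,low[1]=?,low[2]=1,low[3]=?,low[4]=?,low[5]=?,low[6]=?,low[7]=?); scc=(scc[0]=?,scc[1]=?,scc[2]=0,scc[3]=?,scc[4]=?,scc[5]=?,scc[6]=?,scc[7]=?)
step 2: low=(low[0]=0,low[1]=?,low[2]=1,low[3]=?,low[4]=?,low[5]=?,low[6]=?,low[7]=?); scc=(scc[0]=1,scc[1]=?,scc[2]=0,scc[3]=?,scc[4]=?,scc[5]=?,scc[6]=?,scc[7]=?)
step 3: low=(low[0]=0,low[1]=2,low[2]=1,low[3]=?,low[4]=?,low[5]=3,low[6]=?,low[7]=?); scc=(scc[0]=1,scc[1]=?,scc[2]=0,scc[3]=?,scc[4]=?,scc[5]=2,scc[6]=?,scc[7]=?)
step 4: low=(low[0]=0,low[1]=2,low[2]=1,low[3]=?,low[4]=?,low[5]=3,low[6]=?,low[7]=4); scc=(scc[0]=1,scc[1]=?,scc[2]=0,scc[3]=?,scc[4]=?,scc[5]=2,scc[6]=?,scc[7]=3)
step 5: low=(low[0]=0,low[1]=2,low[2]=1,low[3]=?,low[4]=?,low[5]=3,low[6]=?,low[7]=4); scc=(scc[0]=1,scc[1]=4,scc[2]=0,scc[3]=?,scc[4]=?,scc[5]=2,scc[6]=?,scc[7]=3)
step 6: low=(low[0]=0,low[1]=2,low[2]=1,low[3]=5,low[4]=?,low[5]=3,low[6]=?,low[7]=4); scc=(scc[0]=1,scc[1]=4,scc[2]=0,scc[3]=5,scc[4]=?,scc[5]=2,scc[6]=?,scc[7]=3)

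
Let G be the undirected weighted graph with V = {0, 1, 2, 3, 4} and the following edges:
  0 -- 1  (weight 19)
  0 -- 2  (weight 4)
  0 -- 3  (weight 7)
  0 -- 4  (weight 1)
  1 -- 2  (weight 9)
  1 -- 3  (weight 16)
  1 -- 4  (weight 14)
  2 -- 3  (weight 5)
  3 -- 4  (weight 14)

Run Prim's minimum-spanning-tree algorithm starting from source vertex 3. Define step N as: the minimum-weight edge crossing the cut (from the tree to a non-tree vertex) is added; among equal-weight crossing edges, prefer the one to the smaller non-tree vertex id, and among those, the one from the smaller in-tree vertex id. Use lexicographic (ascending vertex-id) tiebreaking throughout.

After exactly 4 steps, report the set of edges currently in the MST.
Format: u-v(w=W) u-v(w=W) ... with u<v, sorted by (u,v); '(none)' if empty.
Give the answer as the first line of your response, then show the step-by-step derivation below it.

0-2(w=4) 0-4(w=1) 1-2(w=9) 2-3(w=5)

step 1: add edge 2-3 (w=5); MST = {2-3(w=5)}
step 2: add edge 0-2 (w=4); MST = {0-2(w=4) 2-3(w=5)}
step 3: add edge 0-4 (w=1); MST = {0-2(w=4) 0-4(w=1) 2-3(w=5)}
step 4: add edge 1-2 (w=9); MST = {0-2(w=4) 0-4(w=1) 1-2(w=9) 2-3(w=5)}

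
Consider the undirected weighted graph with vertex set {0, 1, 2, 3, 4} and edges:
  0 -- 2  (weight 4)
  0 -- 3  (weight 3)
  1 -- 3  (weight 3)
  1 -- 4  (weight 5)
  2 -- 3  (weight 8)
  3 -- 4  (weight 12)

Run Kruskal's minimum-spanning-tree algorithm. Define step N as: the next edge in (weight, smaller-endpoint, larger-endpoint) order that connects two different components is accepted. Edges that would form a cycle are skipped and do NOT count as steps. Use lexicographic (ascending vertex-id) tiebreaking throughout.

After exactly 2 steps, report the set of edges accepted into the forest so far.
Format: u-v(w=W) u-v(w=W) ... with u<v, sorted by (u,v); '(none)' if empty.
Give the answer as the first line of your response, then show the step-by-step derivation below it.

0-3(w=3) 1-3(w=3)

step 1: add edge 0-3 (w=3); MST = {0-3(w=3)}
step 2: add edge 1-3 (w=3); MST = {0-3(w=3) 1-3(w=3)}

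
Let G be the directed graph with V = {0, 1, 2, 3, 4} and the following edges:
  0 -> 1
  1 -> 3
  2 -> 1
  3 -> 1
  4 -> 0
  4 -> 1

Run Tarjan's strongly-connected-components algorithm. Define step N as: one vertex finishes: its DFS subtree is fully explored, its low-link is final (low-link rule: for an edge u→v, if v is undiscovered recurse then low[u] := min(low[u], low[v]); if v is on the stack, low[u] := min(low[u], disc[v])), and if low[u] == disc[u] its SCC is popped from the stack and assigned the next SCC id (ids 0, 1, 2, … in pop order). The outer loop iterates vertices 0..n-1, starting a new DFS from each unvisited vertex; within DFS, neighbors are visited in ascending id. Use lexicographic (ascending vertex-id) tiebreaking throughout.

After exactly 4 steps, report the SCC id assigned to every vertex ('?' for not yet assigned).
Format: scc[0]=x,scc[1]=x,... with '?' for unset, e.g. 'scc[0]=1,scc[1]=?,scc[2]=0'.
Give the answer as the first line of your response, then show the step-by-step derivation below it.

scc[0]=1,scc[1]=0,scc[2]=2,scc[3]=0,scc[4]=?

step 1: low=(low[0]=0,low[1]=1,low[2]=?,low[3]=1,low[4]=?); scc=(scc[0]=?,scc[1]=?,scc[2]=?,scc[3]=?,scc[4]=?)
step 2: low=(low[0]=0,low[1]=1,low[2]=?,low[3]=1,low[4]=?); scc=(scc[0]=?,scc[1]=0,scc[2]=?,scc[3]=0,scc[4]=?)
step 3: low=(low[0]=0,low[1]=1,low[2]=?,low[3]=1,low[4]=?); scc=(scc[0]=1,scc[1]=0,scc[2]=?,scc[3]=0,scc[4]=?)
step 4: low=(low[0]=0,low[1]=1,low[2]=3,low[3]=1,low[4]=?); scc=(scc[0]=1,scc[1]=0,scc[2]=2,scc[3]=0,scc[4]=?)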